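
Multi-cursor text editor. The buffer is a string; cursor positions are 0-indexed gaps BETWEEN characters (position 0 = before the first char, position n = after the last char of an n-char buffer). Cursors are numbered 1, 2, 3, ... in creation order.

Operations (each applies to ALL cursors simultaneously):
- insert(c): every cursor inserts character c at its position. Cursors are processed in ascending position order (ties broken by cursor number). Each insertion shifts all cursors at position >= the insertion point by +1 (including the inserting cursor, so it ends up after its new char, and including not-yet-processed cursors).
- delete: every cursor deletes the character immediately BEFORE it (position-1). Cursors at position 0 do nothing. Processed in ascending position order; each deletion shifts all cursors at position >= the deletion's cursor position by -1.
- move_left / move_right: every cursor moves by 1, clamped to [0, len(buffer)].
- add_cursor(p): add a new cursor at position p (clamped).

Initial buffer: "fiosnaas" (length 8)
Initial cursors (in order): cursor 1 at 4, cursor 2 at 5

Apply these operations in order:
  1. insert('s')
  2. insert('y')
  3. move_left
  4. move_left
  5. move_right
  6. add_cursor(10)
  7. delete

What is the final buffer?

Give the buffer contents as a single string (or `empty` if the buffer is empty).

Answer: fiosynyas

Derivation:
After op 1 (insert('s')): buffer="fiossnsaas" (len 10), cursors c1@5 c2@7, authorship ....1.2...
After op 2 (insert('y')): buffer="fiossynsyaas" (len 12), cursors c1@6 c2@9, authorship ....11.22...
After op 3 (move_left): buffer="fiossynsyaas" (len 12), cursors c1@5 c2@8, authorship ....11.22...
After op 4 (move_left): buffer="fiossynsyaas" (len 12), cursors c1@4 c2@7, authorship ....11.22...
After op 5 (move_right): buffer="fiossynsyaas" (len 12), cursors c1@5 c2@8, authorship ....11.22...
After op 6 (add_cursor(10)): buffer="fiossynsyaas" (len 12), cursors c1@5 c2@8 c3@10, authorship ....11.22...
After op 7 (delete): buffer="fiosynyas" (len 9), cursors c1@4 c2@6 c3@7, authorship ....1.2..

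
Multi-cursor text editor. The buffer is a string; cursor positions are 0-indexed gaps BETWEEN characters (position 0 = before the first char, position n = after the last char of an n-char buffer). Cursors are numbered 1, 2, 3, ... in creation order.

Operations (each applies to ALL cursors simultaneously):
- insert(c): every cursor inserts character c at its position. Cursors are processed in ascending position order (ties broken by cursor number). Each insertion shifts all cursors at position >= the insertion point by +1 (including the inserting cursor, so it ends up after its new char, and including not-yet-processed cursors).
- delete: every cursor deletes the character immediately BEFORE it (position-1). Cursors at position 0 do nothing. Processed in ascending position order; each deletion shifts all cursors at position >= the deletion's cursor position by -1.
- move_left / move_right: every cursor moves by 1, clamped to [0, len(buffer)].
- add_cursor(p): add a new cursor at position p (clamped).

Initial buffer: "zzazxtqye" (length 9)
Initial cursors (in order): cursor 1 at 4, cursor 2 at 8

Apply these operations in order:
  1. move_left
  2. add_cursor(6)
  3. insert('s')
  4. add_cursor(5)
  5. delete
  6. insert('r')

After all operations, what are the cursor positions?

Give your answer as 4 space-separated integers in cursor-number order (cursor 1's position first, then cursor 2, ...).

After op 1 (move_left): buffer="zzazxtqye" (len 9), cursors c1@3 c2@7, authorship .........
After op 2 (add_cursor(6)): buffer="zzazxtqye" (len 9), cursors c1@3 c3@6 c2@7, authorship .........
After op 3 (insert('s')): buffer="zzaszxtsqsye" (len 12), cursors c1@4 c3@8 c2@10, authorship ...1...3.2..
After op 4 (add_cursor(5)): buffer="zzaszxtsqsye" (len 12), cursors c1@4 c4@5 c3@8 c2@10, authorship ...1...3.2..
After op 5 (delete): buffer="zzaxtqye" (len 8), cursors c1@3 c4@3 c3@5 c2@6, authorship ........
After op 6 (insert('r')): buffer="zzarrxtrqrye" (len 12), cursors c1@5 c4@5 c3@8 c2@10, authorship ...14..3.2..

Answer: 5 10 8 5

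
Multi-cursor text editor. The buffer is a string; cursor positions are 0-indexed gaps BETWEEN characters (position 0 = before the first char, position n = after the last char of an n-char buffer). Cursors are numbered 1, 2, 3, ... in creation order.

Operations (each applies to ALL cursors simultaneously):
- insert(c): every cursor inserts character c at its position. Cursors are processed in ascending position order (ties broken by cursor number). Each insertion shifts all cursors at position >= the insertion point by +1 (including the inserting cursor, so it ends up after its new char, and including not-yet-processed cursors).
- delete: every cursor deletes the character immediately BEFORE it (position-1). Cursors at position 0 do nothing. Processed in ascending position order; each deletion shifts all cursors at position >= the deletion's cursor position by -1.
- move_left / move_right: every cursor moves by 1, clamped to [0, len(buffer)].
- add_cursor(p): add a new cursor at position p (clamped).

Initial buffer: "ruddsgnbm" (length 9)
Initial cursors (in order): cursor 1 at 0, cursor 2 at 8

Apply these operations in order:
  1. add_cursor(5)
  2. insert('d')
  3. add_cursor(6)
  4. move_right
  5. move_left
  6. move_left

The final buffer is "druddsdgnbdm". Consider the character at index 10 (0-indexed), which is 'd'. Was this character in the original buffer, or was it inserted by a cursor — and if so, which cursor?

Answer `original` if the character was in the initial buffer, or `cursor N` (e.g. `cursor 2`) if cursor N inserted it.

After op 1 (add_cursor(5)): buffer="ruddsgnbm" (len 9), cursors c1@0 c3@5 c2@8, authorship .........
After op 2 (insert('d')): buffer="druddsdgnbdm" (len 12), cursors c1@1 c3@7 c2@11, authorship 1.....3...2.
After op 3 (add_cursor(6)): buffer="druddsdgnbdm" (len 12), cursors c1@1 c4@6 c3@7 c2@11, authorship 1.....3...2.
After op 4 (move_right): buffer="druddsdgnbdm" (len 12), cursors c1@2 c4@7 c3@8 c2@12, authorship 1.....3...2.
After op 5 (move_left): buffer="druddsdgnbdm" (len 12), cursors c1@1 c4@6 c3@7 c2@11, authorship 1.....3...2.
After op 6 (move_left): buffer="druddsdgnbdm" (len 12), cursors c1@0 c4@5 c3@6 c2@10, authorship 1.....3...2.
Authorship (.=original, N=cursor N): 1 . . . . . 3 . . . 2 .
Index 10: author = 2

Answer: cursor 2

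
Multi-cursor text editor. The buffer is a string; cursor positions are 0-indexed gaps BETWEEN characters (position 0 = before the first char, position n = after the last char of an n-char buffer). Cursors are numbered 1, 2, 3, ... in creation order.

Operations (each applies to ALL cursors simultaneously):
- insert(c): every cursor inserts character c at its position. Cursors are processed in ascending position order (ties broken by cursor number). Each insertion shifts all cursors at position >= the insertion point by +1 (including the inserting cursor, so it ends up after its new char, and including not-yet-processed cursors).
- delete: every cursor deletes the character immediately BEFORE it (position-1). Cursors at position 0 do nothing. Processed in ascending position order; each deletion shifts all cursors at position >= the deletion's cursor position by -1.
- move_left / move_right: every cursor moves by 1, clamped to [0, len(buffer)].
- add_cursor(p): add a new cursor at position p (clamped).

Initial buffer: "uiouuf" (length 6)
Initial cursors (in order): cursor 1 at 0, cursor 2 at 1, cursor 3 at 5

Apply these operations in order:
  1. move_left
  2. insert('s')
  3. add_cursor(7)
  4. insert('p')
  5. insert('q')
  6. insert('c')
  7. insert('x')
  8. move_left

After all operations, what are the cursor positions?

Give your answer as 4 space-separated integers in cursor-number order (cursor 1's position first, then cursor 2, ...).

Answer: 9 9 22 22

Derivation:
After op 1 (move_left): buffer="uiouuf" (len 6), cursors c1@0 c2@0 c3@4, authorship ......
After op 2 (insert('s')): buffer="ssuiousuf" (len 9), cursors c1@2 c2@2 c3@7, authorship 12....3..
After op 3 (add_cursor(7)): buffer="ssuiousuf" (len 9), cursors c1@2 c2@2 c3@7 c4@7, authorship 12....3..
After op 4 (insert('p')): buffer="ssppuiousppuf" (len 13), cursors c1@4 c2@4 c3@11 c4@11, authorship 1212....334..
After op 5 (insert('q')): buffer="ssppqquiousppqquf" (len 17), cursors c1@6 c2@6 c3@15 c4@15, authorship 121212....33434..
After op 6 (insert('c')): buffer="ssppqqccuiousppqqccuf" (len 21), cursors c1@8 c2@8 c3@19 c4@19, authorship 12121212....3343434..
After op 7 (insert('x')): buffer="ssppqqccxxuiousppqqccxxuf" (len 25), cursors c1@10 c2@10 c3@23 c4@23, authorship 1212121212....334343434..
After op 8 (move_left): buffer="ssppqqccxxuiousppqqccxxuf" (len 25), cursors c1@9 c2@9 c3@22 c4@22, authorship 1212121212....334343434..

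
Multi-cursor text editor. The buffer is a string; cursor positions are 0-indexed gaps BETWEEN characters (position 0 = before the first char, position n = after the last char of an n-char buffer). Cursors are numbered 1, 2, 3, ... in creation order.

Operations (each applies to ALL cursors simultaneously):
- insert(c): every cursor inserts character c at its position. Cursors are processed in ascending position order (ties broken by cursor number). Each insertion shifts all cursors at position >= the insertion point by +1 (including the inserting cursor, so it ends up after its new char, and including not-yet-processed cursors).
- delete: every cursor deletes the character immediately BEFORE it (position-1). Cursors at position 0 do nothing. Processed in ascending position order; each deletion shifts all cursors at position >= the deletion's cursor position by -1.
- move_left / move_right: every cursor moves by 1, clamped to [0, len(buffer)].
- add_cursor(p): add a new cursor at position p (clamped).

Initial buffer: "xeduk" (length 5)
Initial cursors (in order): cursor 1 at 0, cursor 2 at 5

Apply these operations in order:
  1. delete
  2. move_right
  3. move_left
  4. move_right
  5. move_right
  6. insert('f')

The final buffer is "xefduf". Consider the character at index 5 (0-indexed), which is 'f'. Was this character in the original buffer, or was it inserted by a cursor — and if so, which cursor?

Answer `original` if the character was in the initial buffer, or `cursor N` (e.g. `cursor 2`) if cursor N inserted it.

Answer: cursor 2

Derivation:
After op 1 (delete): buffer="xedu" (len 4), cursors c1@0 c2@4, authorship ....
After op 2 (move_right): buffer="xedu" (len 4), cursors c1@1 c2@4, authorship ....
After op 3 (move_left): buffer="xedu" (len 4), cursors c1@0 c2@3, authorship ....
After op 4 (move_right): buffer="xedu" (len 4), cursors c1@1 c2@4, authorship ....
After op 5 (move_right): buffer="xedu" (len 4), cursors c1@2 c2@4, authorship ....
After op 6 (insert('f')): buffer="xefduf" (len 6), cursors c1@3 c2@6, authorship ..1..2
Authorship (.=original, N=cursor N): . . 1 . . 2
Index 5: author = 2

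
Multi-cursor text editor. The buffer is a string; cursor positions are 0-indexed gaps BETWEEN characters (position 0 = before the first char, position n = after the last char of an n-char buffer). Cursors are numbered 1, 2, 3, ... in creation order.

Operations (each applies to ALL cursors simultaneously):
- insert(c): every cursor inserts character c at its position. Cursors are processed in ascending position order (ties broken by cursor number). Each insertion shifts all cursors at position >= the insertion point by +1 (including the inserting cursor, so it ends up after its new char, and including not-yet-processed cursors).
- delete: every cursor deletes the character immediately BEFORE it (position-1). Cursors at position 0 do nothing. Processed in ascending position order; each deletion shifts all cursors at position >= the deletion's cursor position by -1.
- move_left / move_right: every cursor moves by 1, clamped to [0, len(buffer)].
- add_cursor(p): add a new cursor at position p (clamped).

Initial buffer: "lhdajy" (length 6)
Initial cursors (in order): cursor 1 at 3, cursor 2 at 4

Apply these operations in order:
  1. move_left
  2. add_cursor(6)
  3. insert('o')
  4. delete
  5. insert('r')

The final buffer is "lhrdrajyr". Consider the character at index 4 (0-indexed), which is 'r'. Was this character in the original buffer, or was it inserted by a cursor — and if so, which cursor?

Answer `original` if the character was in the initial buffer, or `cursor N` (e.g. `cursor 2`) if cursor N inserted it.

After op 1 (move_left): buffer="lhdajy" (len 6), cursors c1@2 c2@3, authorship ......
After op 2 (add_cursor(6)): buffer="lhdajy" (len 6), cursors c1@2 c2@3 c3@6, authorship ......
After op 3 (insert('o')): buffer="lhodoajyo" (len 9), cursors c1@3 c2@5 c3@9, authorship ..1.2...3
After op 4 (delete): buffer="lhdajy" (len 6), cursors c1@2 c2@3 c3@6, authorship ......
After op 5 (insert('r')): buffer="lhrdrajyr" (len 9), cursors c1@3 c2@5 c3@9, authorship ..1.2...3
Authorship (.=original, N=cursor N): . . 1 . 2 . . . 3
Index 4: author = 2

Answer: cursor 2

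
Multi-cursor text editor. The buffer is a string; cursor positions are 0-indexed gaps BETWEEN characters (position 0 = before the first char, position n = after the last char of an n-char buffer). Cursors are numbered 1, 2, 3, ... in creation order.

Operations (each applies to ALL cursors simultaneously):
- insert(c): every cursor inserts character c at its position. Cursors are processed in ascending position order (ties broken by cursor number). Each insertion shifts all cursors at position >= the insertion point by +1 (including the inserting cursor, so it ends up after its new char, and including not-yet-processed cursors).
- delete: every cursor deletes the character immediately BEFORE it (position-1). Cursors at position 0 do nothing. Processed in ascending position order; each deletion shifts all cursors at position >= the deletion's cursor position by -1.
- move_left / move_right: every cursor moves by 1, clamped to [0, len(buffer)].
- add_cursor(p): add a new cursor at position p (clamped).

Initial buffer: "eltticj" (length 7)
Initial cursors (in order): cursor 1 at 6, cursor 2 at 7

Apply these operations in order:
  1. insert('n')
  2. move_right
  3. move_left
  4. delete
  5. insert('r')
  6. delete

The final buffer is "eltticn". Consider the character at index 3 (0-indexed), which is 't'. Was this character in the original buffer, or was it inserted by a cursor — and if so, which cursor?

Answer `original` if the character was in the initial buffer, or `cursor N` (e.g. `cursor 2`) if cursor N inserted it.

Answer: original

Derivation:
After op 1 (insert('n')): buffer="eltticnjn" (len 9), cursors c1@7 c2@9, authorship ......1.2
After op 2 (move_right): buffer="eltticnjn" (len 9), cursors c1@8 c2@9, authorship ......1.2
After op 3 (move_left): buffer="eltticnjn" (len 9), cursors c1@7 c2@8, authorship ......1.2
After op 4 (delete): buffer="eltticn" (len 7), cursors c1@6 c2@6, authorship ......2
After op 5 (insert('r')): buffer="eltticrrn" (len 9), cursors c1@8 c2@8, authorship ......122
After op 6 (delete): buffer="eltticn" (len 7), cursors c1@6 c2@6, authorship ......2
Authorship (.=original, N=cursor N): . . . . . . 2
Index 3: author = original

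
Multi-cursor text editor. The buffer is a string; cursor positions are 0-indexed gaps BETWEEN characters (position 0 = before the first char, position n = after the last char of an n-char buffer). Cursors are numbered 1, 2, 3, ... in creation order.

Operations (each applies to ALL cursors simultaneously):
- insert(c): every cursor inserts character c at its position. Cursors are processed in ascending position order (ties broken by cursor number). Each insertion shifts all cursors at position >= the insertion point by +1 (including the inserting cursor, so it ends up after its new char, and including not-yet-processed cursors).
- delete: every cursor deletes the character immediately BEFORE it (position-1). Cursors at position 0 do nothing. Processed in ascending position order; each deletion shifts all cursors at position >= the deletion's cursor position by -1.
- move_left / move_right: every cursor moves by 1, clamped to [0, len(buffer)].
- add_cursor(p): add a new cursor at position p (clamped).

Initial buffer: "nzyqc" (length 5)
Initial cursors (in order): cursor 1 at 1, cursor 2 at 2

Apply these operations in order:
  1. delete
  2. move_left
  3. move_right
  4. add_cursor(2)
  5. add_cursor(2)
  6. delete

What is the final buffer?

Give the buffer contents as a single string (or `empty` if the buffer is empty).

After op 1 (delete): buffer="yqc" (len 3), cursors c1@0 c2@0, authorship ...
After op 2 (move_left): buffer="yqc" (len 3), cursors c1@0 c2@0, authorship ...
After op 3 (move_right): buffer="yqc" (len 3), cursors c1@1 c2@1, authorship ...
After op 4 (add_cursor(2)): buffer="yqc" (len 3), cursors c1@1 c2@1 c3@2, authorship ...
After op 5 (add_cursor(2)): buffer="yqc" (len 3), cursors c1@1 c2@1 c3@2 c4@2, authorship ...
After op 6 (delete): buffer="c" (len 1), cursors c1@0 c2@0 c3@0 c4@0, authorship .

Answer: c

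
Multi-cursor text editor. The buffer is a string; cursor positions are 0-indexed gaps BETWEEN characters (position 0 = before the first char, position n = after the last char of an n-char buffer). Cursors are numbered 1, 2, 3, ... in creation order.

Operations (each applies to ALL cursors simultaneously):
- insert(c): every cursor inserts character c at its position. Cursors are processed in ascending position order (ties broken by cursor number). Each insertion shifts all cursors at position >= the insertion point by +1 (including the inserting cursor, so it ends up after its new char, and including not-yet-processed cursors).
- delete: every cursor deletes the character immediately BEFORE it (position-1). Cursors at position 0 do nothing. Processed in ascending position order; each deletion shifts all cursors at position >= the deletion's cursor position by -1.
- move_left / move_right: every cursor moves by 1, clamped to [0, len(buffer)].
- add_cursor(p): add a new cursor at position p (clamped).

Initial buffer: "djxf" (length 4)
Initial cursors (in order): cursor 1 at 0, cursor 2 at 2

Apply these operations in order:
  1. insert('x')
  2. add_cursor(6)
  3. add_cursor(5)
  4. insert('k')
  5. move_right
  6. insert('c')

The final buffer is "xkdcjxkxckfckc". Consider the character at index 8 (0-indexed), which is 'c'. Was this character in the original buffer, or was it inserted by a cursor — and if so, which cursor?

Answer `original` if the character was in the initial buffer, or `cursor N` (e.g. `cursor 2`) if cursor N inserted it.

After op 1 (insert('x')): buffer="xdjxxf" (len 6), cursors c1@1 c2@4, authorship 1..2..
After op 2 (add_cursor(6)): buffer="xdjxxf" (len 6), cursors c1@1 c2@4 c3@6, authorship 1..2..
After op 3 (add_cursor(5)): buffer="xdjxxf" (len 6), cursors c1@1 c2@4 c4@5 c3@6, authorship 1..2..
After op 4 (insert('k')): buffer="xkdjxkxkfk" (len 10), cursors c1@2 c2@6 c4@8 c3@10, authorship 11..22.4.3
After op 5 (move_right): buffer="xkdjxkxkfk" (len 10), cursors c1@3 c2@7 c4@9 c3@10, authorship 11..22.4.3
After op 6 (insert('c')): buffer="xkdcjxkxckfckc" (len 14), cursors c1@4 c2@9 c4@12 c3@14, authorship 11.1.22.24.433
Authorship (.=original, N=cursor N): 1 1 . 1 . 2 2 . 2 4 . 4 3 3
Index 8: author = 2

Answer: cursor 2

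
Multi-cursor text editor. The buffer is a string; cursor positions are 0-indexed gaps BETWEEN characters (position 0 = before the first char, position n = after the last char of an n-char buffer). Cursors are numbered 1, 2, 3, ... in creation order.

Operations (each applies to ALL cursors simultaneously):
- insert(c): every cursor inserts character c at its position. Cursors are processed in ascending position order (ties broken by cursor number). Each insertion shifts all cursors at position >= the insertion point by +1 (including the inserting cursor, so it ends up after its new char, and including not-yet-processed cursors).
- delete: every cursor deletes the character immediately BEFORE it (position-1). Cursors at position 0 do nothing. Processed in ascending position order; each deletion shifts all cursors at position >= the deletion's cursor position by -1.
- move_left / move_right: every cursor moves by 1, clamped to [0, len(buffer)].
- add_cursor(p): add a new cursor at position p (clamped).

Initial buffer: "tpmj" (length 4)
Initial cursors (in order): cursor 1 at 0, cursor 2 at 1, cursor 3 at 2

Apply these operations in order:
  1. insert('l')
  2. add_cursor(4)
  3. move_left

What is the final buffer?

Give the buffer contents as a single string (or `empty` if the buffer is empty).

Answer: ltlplmj

Derivation:
After op 1 (insert('l')): buffer="ltlplmj" (len 7), cursors c1@1 c2@3 c3@5, authorship 1.2.3..
After op 2 (add_cursor(4)): buffer="ltlplmj" (len 7), cursors c1@1 c2@3 c4@4 c3@5, authorship 1.2.3..
After op 3 (move_left): buffer="ltlplmj" (len 7), cursors c1@0 c2@2 c4@3 c3@4, authorship 1.2.3..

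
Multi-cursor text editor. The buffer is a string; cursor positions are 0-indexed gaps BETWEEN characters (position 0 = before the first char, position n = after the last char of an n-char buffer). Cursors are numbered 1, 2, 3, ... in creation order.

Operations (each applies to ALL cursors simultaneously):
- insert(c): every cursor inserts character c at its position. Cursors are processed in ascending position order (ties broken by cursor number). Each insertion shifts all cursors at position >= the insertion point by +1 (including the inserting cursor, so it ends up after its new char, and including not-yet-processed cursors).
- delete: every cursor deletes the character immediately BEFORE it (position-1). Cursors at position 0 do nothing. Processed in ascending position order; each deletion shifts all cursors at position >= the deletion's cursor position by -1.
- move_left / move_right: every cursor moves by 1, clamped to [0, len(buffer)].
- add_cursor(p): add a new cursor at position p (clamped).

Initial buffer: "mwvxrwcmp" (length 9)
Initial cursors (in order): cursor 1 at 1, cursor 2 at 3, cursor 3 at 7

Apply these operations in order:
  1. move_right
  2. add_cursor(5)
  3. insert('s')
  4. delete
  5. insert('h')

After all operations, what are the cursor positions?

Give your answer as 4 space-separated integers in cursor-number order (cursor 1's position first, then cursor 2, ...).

After op 1 (move_right): buffer="mwvxrwcmp" (len 9), cursors c1@2 c2@4 c3@8, authorship .........
After op 2 (add_cursor(5)): buffer="mwvxrwcmp" (len 9), cursors c1@2 c2@4 c4@5 c3@8, authorship .........
After op 3 (insert('s')): buffer="mwsvxsrswcmsp" (len 13), cursors c1@3 c2@6 c4@8 c3@12, authorship ..1..2.4...3.
After op 4 (delete): buffer="mwvxrwcmp" (len 9), cursors c1@2 c2@4 c4@5 c3@8, authorship .........
After op 5 (insert('h')): buffer="mwhvxhrhwcmhp" (len 13), cursors c1@3 c2@6 c4@8 c3@12, authorship ..1..2.4...3.

Answer: 3 6 12 8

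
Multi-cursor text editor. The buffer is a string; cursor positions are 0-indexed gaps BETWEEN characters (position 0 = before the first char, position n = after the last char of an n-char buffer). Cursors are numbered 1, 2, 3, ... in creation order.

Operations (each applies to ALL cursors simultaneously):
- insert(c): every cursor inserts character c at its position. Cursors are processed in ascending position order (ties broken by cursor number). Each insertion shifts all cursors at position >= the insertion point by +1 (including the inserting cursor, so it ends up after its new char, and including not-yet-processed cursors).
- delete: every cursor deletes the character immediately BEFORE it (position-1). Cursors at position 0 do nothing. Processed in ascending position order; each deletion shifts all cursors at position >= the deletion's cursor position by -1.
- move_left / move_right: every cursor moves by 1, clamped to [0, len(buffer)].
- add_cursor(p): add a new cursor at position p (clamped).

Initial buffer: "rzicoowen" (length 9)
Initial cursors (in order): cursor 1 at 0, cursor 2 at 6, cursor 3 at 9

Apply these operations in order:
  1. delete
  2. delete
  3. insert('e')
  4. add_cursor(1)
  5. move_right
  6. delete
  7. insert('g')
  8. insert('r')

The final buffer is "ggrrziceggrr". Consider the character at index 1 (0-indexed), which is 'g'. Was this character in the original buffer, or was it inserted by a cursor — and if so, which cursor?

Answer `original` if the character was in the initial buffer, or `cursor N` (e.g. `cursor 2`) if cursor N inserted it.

Answer: cursor 4

Derivation:
After op 1 (delete): buffer="rzicowe" (len 7), cursors c1@0 c2@5 c3@7, authorship .......
After op 2 (delete): buffer="rzicw" (len 5), cursors c1@0 c2@4 c3@5, authorship .....
After op 3 (insert('e')): buffer="erzicewe" (len 8), cursors c1@1 c2@6 c3@8, authorship 1....2.3
After op 4 (add_cursor(1)): buffer="erzicewe" (len 8), cursors c1@1 c4@1 c2@6 c3@8, authorship 1....2.3
After op 5 (move_right): buffer="erzicewe" (len 8), cursors c1@2 c4@2 c2@7 c3@8, authorship 1....2.3
After op 6 (delete): buffer="zice" (len 4), cursors c1@0 c4@0 c2@4 c3@4, authorship ...2
After op 7 (insert('g')): buffer="ggzicegg" (len 8), cursors c1@2 c4@2 c2@8 c3@8, authorship 14...223
After op 8 (insert('r')): buffer="ggrrziceggrr" (len 12), cursors c1@4 c4@4 c2@12 c3@12, authorship 1414...22323
Authorship (.=original, N=cursor N): 1 4 1 4 . . . 2 2 3 2 3
Index 1: author = 4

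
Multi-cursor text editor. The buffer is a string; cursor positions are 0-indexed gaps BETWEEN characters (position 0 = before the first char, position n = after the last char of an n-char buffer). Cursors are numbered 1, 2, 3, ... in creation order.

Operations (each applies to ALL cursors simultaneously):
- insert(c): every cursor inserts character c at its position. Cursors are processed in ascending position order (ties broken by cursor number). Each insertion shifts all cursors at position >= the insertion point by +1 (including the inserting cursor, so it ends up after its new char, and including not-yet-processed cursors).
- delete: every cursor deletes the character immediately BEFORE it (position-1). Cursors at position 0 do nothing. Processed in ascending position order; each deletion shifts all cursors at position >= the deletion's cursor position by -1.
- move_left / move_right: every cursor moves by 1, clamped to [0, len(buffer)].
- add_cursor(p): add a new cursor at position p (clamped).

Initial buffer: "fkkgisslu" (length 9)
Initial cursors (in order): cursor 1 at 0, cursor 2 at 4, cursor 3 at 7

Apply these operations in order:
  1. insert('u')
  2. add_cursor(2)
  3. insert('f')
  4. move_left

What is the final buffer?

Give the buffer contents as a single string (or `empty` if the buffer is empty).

After op 1 (insert('u')): buffer="ufkkguissulu" (len 12), cursors c1@1 c2@6 c3@10, authorship 1....2...3..
After op 2 (add_cursor(2)): buffer="ufkkguissulu" (len 12), cursors c1@1 c4@2 c2@6 c3@10, authorship 1....2...3..
After op 3 (insert('f')): buffer="ufffkkgufissuflu" (len 16), cursors c1@2 c4@4 c2@9 c3@14, authorship 11.4...22...33..
After op 4 (move_left): buffer="ufffkkgufissuflu" (len 16), cursors c1@1 c4@3 c2@8 c3@13, authorship 11.4...22...33..

Answer: ufffkkgufissuflu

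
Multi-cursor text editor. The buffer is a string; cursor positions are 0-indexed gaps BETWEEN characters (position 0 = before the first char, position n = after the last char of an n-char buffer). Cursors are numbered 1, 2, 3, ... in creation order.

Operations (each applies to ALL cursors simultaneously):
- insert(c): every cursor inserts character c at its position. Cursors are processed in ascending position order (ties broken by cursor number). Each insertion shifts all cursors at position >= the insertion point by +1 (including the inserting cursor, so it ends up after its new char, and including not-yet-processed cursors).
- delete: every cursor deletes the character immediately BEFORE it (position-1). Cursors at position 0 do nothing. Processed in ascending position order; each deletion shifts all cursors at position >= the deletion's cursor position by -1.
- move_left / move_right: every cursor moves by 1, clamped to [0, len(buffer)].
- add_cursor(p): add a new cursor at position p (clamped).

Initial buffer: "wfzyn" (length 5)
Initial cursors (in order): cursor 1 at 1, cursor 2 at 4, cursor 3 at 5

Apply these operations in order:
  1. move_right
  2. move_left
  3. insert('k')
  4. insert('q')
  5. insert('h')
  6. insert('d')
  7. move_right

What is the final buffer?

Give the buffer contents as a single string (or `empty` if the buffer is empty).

After op 1 (move_right): buffer="wfzyn" (len 5), cursors c1@2 c2@5 c3@5, authorship .....
After op 2 (move_left): buffer="wfzyn" (len 5), cursors c1@1 c2@4 c3@4, authorship .....
After op 3 (insert('k')): buffer="wkfzykkn" (len 8), cursors c1@2 c2@7 c3@7, authorship .1...23.
After op 4 (insert('q')): buffer="wkqfzykkqqn" (len 11), cursors c1@3 c2@10 c3@10, authorship .11...2323.
After op 5 (insert('h')): buffer="wkqhfzykkqqhhn" (len 14), cursors c1@4 c2@13 c3@13, authorship .111...232323.
After op 6 (insert('d')): buffer="wkqhdfzykkqqhhddn" (len 17), cursors c1@5 c2@16 c3@16, authorship .1111...23232323.
After op 7 (move_right): buffer="wkqhdfzykkqqhhddn" (len 17), cursors c1@6 c2@17 c3@17, authorship .1111...23232323.

Answer: wkqhdfzykkqqhhddn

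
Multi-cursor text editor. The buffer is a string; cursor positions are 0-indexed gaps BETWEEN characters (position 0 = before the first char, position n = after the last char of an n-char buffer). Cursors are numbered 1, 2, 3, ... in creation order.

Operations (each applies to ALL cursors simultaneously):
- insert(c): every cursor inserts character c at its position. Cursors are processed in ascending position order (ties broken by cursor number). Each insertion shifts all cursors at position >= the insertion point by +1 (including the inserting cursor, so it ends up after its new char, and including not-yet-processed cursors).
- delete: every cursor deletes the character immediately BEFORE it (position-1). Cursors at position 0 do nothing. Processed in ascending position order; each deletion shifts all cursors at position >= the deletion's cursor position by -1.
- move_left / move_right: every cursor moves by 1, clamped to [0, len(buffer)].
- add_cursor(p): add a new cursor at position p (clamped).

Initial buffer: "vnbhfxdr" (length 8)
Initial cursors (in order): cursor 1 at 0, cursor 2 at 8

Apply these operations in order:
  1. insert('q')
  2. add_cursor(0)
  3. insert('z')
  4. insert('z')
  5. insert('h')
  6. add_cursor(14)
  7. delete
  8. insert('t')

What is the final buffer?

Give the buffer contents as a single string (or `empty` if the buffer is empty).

After op 1 (insert('q')): buffer="qvnbhfxdrq" (len 10), cursors c1@1 c2@10, authorship 1........2
After op 2 (add_cursor(0)): buffer="qvnbhfxdrq" (len 10), cursors c3@0 c1@1 c2@10, authorship 1........2
After op 3 (insert('z')): buffer="zqzvnbhfxdrqz" (len 13), cursors c3@1 c1@3 c2@13, authorship 311........22
After op 4 (insert('z')): buffer="zzqzzvnbhfxdrqzz" (len 16), cursors c3@2 c1@5 c2@16, authorship 33111........222
After op 5 (insert('h')): buffer="zzhqzzhvnbhfxdrqzzh" (len 19), cursors c3@3 c1@7 c2@19, authorship 3331111........2222
After op 6 (add_cursor(14)): buffer="zzhqzzhvnbhfxdrqzzh" (len 19), cursors c3@3 c1@7 c4@14 c2@19, authorship 3331111........2222
After op 7 (delete): buffer="zzqzzvnbhfxrqzz" (len 15), cursors c3@2 c1@5 c4@11 c2@15, authorship 33111.......222
After op 8 (insert('t')): buffer="zztqzztvnbhfxtrqzzt" (len 19), cursors c3@3 c1@7 c4@14 c2@19, authorship 3331111......4.2222

Answer: zztqzztvnbhfxtrqzzt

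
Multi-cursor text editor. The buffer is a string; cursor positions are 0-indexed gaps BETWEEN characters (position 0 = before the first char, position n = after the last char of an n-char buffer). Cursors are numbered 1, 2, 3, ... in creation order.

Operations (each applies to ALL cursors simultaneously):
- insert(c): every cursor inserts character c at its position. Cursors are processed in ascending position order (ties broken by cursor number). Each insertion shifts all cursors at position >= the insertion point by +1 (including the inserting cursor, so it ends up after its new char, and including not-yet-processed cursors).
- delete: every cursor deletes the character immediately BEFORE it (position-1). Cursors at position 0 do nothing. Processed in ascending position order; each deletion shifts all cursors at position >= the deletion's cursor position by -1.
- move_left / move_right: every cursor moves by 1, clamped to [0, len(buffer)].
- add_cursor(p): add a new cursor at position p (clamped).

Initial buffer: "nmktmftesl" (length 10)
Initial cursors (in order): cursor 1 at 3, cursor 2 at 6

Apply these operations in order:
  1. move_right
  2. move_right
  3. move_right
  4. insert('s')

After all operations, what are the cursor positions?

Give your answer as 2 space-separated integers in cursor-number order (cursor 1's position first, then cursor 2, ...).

After op 1 (move_right): buffer="nmktmftesl" (len 10), cursors c1@4 c2@7, authorship ..........
After op 2 (move_right): buffer="nmktmftesl" (len 10), cursors c1@5 c2@8, authorship ..........
After op 3 (move_right): buffer="nmktmftesl" (len 10), cursors c1@6 c2@9, authorship ..........
After op 4 (insert('s')): buffer="nmktmfstessl" (len 12), cursors c1@7 c2@11, authorship ......1...2.

Answer: 7 11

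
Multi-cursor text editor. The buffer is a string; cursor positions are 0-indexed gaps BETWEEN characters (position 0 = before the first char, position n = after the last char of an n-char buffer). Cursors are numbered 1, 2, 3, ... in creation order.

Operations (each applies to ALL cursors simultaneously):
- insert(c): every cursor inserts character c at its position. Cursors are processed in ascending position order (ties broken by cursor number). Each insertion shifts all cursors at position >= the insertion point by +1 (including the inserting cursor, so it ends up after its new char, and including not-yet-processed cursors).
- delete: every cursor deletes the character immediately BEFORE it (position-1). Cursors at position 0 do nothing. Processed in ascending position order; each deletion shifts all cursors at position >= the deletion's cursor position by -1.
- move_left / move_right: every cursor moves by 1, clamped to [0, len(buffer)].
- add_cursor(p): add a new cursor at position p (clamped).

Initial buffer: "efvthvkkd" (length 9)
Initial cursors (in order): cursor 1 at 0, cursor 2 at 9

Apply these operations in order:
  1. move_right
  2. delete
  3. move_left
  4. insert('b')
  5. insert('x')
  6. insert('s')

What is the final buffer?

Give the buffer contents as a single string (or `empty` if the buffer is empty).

Answer: bxsfvthvkbxsk

Derivation:
After op 1 (move_right): buffer="efvthvkkd" (len 9), cursors c1@1 c2@9, authorship .........
After op 2 (delete): buffer="fvthvkk" (len 7), cursors c1@0 c2@7, authorship .......
After op 3 (move_left): buffer="fvthvkk" (len 7), cursors c1@0 c2@6, authorship .......
After op 4 (insert('b')): buffer="bfvthvkbk" (len 9), cursors c1@1 c2@8, authorship 1......2.
After op 5 (insert('x')): buffer="bxfvthvkbxk" (len 11), cursors c1@2 c2@10, authorship 11......22.
After op 6 (insert('s')): buffer="bxsfvthvkbxsk" (len 13), cursors c1@3 c2@12, authorship 111......222.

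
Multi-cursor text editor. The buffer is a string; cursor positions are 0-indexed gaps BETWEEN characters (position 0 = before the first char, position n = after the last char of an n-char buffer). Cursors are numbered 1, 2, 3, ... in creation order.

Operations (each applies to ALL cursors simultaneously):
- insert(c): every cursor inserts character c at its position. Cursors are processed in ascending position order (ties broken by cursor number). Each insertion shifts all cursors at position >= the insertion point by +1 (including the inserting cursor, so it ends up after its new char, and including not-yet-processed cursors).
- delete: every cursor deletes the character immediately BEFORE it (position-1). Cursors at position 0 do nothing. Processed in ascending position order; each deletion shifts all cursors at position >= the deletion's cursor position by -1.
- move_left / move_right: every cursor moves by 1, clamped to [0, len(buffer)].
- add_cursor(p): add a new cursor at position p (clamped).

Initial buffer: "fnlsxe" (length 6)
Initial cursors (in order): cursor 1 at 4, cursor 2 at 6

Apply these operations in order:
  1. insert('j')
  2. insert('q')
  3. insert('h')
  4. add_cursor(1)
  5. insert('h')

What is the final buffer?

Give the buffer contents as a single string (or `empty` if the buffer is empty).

Answer: fhnlsjqhhxejqhh

Derivation:
After op 1 (insert('j')): buffer="fnlsjxej" (len 8), cursors c1@5 c2@8, authorship ....1..2
After op 2 (insert('q')): buffer="fnlsjqxejq" (len 10), cursors c1@6 c2@10, authorship ....11..22
After op 3 (insert('h')): buffer="fnlsjqhxejqh" (len 12), cursors c1@7 c2@12, authorship ....111..222
After op 4 (add_cursor(1)): buffer="fnlsjqhxejqh" (len 12), cursors c3@1 c1@7 c2@12, authorship ....111..222
After op 5 (insert('h')): buffer="fhnlsjqhhxejqhh" (len 15), cursors c3@2 c1@9 c2@15, authorship .3...1111..2222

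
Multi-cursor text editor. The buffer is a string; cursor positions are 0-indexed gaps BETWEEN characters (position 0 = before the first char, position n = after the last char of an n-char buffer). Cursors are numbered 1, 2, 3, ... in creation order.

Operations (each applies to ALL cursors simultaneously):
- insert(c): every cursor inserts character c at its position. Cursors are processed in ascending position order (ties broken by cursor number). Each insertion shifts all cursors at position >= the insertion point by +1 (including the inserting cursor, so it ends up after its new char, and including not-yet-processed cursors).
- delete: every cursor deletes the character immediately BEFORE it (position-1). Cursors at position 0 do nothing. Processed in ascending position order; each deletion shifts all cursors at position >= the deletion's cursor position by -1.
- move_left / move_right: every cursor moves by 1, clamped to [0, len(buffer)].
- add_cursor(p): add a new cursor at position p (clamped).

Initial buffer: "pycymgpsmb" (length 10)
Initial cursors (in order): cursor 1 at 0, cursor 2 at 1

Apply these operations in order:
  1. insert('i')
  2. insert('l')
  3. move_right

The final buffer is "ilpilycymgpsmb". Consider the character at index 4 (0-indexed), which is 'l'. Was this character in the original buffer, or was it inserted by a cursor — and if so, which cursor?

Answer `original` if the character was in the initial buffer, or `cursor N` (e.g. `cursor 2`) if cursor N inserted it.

After op 1 (insert('i')): buffer="ipiycymgpsmb" (len 12), cursors c1@1 c2@3, authorship 1.2.........
After op 2 (insert('l')): buffer="ilpilycymgpsmb" (len 14), cursors c1@2 c2@5, authorship 11.22.........
After op 3 (move_right): buffer="ilpilycymgpsmb" (len 14), cursors c1@3 c2@6, authorship 11.22.........
Authorship (.=original, N=cursor N): 1 1 . 2 2 . . . . . . . . .
Index 4: author = 2

Answer: cursor 2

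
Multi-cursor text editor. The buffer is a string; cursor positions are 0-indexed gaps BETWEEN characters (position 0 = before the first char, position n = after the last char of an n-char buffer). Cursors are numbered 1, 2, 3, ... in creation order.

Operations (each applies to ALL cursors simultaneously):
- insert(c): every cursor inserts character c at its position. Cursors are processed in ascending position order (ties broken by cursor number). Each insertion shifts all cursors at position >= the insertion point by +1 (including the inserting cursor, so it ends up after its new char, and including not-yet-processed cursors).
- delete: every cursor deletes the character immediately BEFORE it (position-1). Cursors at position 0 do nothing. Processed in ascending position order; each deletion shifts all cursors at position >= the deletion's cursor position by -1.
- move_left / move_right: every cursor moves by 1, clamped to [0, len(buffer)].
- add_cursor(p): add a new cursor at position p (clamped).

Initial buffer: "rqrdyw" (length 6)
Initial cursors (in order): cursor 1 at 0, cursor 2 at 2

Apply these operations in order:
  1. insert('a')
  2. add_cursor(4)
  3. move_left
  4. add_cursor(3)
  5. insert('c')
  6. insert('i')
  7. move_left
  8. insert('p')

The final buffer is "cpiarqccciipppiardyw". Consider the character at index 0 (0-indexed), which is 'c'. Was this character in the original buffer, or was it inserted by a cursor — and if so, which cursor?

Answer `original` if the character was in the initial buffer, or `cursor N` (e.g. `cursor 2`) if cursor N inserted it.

Answer: cursor 1

Derivation:
After op 1 (insert('a')): buffer="arqardyw" (len 8), cursors c1@1 c2@4, authorship 1..2....
After op 2 (add_cursor(4)): buffer="arqardyw" (len 8), cursors c1@1 c2@4 c3@4, authorship 1..2....
After op 3 (move_left): buffer="arqardyw" (len 8), cursors c1@0 c2@3 c3@3, authorship 1..2....
After op 4 (add_cursor(3)): buffer="arqardyw" (len 8), cursors c1@0 c2@3 c3@3 c4@3, authorship 1..2....
After op 5 (insert('c')): buffer="carqcccardyw" (len 12), cursors c1@1 c2@7 c3@7 c4@7, authorship 11..2342....
After op 6 (insert('i')): buffer="ciarqccciiiardyw" (len 16), cursors c1@2 c2@11 c3@11 c4@11, authorship 111..2342342....
After op 7 (move_left): buffer="ciarqccciiiardyw" (len 16), cursors c1@1 c2@10 c3@10 c4@10, authorship 111..2342342....
After op 8 (insert('p')): buffer="cpiarqccciipppiardyw" (len 20), cursors c1@2 c2@14 c3@14 c4@14, authorship 1111..2342323442....
Authorship (.=original, N=cursor N): 1 1 1 1 . . 2 3 4 2 3 2 3 4 4 2 . . . .
Index 0: author = 1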